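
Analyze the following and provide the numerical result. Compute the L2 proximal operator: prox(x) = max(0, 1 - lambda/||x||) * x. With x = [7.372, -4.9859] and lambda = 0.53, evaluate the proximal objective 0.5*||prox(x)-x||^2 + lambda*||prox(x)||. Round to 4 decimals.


Step 1: Compute ||x||.
||x|| = 8.8998
Step 2: Compute scaling factor.
scale = max(0, 1 - 0.53/8.8998) = 0.9404
Step 3: prox(x) = [6.933, -4.689]
||prox(x)|| = 8.3698
Step 4: Proximal objective.
0.5*||prox-x||^2 = 0.1405
lambda*||prox|| = 4.436
Total = 4.5764


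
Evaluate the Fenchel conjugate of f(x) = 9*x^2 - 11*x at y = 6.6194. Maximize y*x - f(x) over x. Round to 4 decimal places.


f*(y) = sup_x {y*x - a*x^2 - b*x} = sup_x {(y-b)*x - a*x^2}
FOC: (y - b) - 2a*x = 0 => x* = (y - b)/(2a)
x* = (6.6194 + 11)/(2*9) = 0.9789
f*(6.6194) = (y-b)^2/(4a) = (6.6194 + 11)^2/(4*9)
= 310.4433/36 = 8.6234


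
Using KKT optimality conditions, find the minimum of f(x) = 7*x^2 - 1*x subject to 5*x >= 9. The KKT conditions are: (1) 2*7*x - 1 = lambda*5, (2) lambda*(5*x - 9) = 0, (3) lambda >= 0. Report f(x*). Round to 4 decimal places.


Step 1: Try lambda = 0 (constraint inactive).
x_unc = 1/(2*7) = 0.0714
Check: 5*0.0714 = 0.357 < 9 -- violated!
Step 2: Constraint must be active: 5*x = 9
x* = 9/5 = 1.8
lambda = (2*7*1.8 - 1)/5 = 4.84
Step 3: Compute optimal value.
f(x*) = 7*1.8^2 - 1*1.8 = 20.88


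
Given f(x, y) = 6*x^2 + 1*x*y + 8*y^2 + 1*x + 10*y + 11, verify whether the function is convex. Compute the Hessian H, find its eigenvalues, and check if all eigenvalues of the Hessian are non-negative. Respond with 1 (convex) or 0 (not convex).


The Hessian of f(x,y) = 6*x^2 + 1*x*y + 8*y^2 + 1*x + 10*y + 11 is:
H = [[12, 1], [1, 16]]
Trace = 12 + 16 = 28
Determinant = 12*16 - (1)^2 = 191
Discriminant = (28)^2 - 4*191 = 20.0
Eigenvalues: lambda_1 = 11.7639, lambda_2 = 16.2361
The function is convex.

1


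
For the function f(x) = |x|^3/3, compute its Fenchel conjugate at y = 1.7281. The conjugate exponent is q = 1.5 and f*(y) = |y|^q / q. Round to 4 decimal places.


The conjugate exponent q satisfies 1/p + 1/q = 1.
p = 3, so q = 3/(3 - 1) = 1.5
|y|^q = 1.7281^1.5 = 2.2717
f*(1.7281) = 2.2717 / 1.5 = 1.5145


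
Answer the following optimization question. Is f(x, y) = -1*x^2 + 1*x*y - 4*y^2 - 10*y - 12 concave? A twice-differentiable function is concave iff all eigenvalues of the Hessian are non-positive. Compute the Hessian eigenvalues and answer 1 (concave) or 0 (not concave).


The Hessian of f(x,y) = -1*x^2 + 1*x*y - 4*y^2 - 10*y - 12 is:
H = [[-2, 1], [1, -8]]
Trace = -2 - 8 = -10
Determinant = -2*-8 - (1)^2 = 15
Discriminant = (-10)^2 - 4*15 = 40.0
Eigenvalues: lambda_1 = -8.1623, lambda_2 = -1.8377
The function is concave.

1


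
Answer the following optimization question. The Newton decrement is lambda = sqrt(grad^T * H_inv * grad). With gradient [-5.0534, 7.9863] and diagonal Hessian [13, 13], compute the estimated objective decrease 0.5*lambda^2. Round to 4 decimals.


Step 1: H is diagonal, so H^(-1) * g = [-0.3887, 0.6143].
Step 2: g^T H^(-1) g = sum_i g_i^2 / H_ii
  = (-5.0534)^2/13 + (7.9863)^2/13
  = 1.9644 + 4.9062 = 6.8706
Step 3: Objective decrease = 0.5 * g^T H^(-1) g = 3.4353


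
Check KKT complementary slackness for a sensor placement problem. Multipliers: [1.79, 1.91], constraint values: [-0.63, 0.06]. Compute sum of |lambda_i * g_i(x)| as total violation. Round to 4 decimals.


KKT complementary slackness check:
lambda_1 * g_1 = 1.79 * -0.63 = -1.1277
lambda_2 * g_2 = 1.91 * 0.06 = 0.1146
Total violation = 1.1277 + 0.1146 = 1.2423


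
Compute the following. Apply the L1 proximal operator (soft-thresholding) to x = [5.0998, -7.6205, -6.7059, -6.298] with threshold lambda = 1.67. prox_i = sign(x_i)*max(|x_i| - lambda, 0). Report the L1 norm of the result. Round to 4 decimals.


Soft-thresholding with lambda = 1.67:
prox(5.0998) = sign(5.0998)*max(|5.0998| - 1.67, 0) = 3.4298
prox(-7.6205) = sign(-7.6205)*max(|-7.6205| - 1.67, 0) = -5.9505
prox(-6.7059) = sign(-6.7059)*max(|-6.7059| - 1.67, 0) = -5.0359
prox(-6.298) = sign(-6.298)*max(|-6.298| - 1.67, 0) = -4.628
prox(x) = [3.4298, -5.9505, -5.0359, -4.628]
||prox(x)||_1 = 3.4298 + 5.9505 + 5.0359 + 4.628 = 19.0442


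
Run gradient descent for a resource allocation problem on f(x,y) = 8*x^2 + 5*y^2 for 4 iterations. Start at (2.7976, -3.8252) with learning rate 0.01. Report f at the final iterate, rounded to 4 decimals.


Gradient descent on f(x,y) = 8*x^2 + 5*y^2.
Starting point: (2.7976, -3.8252), alpha = 0.01
Step 1: grad_x = 2*8*2.7976 = 44.7616, grad_y = 2*5*-3.8252 = -38.252
  x_1 = 2.7976 - 0.01*44.7616 = 2.35
  y_1 = -3.8252 - 0.01*-38.252 = -3.4427
Step 2: grad_x = 2*8*2.35 = 37.5997, grad_y = 2*5*-3.4427 = -34.4268
  x_2 = 2.35 - 0.01*37.5997 = 1.974
  y_2 = -3.4427 - 0.01*-34.4268 = -3.0984
Step 3: grad_x = 2*8*1.974 = 31.5838, grad_y = 2*5*-3.0984 = -30.9841
  x_3 = 1.974 - 0.01*31.5838 = 1.6581
  y_3 = -3.0984 - 0.01*-30.9841 = -2.7886
Step 4: grad_x = 2*8*1.6581 = 26.5304, grad_y = 2*5*-2.7886 = -27.8857
  x_4 = 1.6581 - 0.01*26.5304 = 1.3928
  y_4 = -2.7886 - 0.01*-27.8857 = -2.5097
f(1.3928, -2.5097) = 8*1.3928^2 + 5*(-2.5097)^2 = 47.0135


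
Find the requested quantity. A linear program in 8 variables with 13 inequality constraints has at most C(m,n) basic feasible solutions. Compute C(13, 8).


Each vertex corresponds to some choice of n active constraints out of m, so the number of vertices is at most C(m, n) = m! / (n!(m-n)!).
m = 13, n = 8
Numerator: 13 * 12 * 11 * 10 * 9 * 8 * 7 * 6
Denominator: 8! = 40320
C(13, 8) = 1287


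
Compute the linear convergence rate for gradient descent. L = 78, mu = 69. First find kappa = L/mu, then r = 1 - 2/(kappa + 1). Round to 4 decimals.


Step 1: Compute the condition number.
kappa = L/mu = 78/69 = 1.1304
Step 2: Compute the convergence rate.
r = 1 - 2/(kappa + 1) = 1 - 2*mu/(L + mu) = (L - mu)/(L + mu) = 9/147 = 0.0612


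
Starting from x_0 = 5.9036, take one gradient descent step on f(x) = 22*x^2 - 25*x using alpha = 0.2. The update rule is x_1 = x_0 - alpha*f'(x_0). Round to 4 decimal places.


We compute the gradient at x_0 and apply the update.
f'(x) = 44*x - 25
f'(5.9036) = 44*5.9036 - 25 = 234.7584
x_1 = 5.9036 - 0.2*234.7584 = -41.0481


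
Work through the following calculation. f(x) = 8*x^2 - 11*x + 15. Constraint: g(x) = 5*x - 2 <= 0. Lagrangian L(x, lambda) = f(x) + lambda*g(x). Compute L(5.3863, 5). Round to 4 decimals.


Step 1: Evaluate f(x).
f(5.3863) = 8*5.3863^2 - 11*5.3863 + 15 = 187.8485
Step 2: Evaluate g(x).
g(5.3863) = 5*5.3863 - 2 = 24.9315
Step 3: Compute Lagrangian.
L = 187.8485 + 5*24.9315 = 312.506


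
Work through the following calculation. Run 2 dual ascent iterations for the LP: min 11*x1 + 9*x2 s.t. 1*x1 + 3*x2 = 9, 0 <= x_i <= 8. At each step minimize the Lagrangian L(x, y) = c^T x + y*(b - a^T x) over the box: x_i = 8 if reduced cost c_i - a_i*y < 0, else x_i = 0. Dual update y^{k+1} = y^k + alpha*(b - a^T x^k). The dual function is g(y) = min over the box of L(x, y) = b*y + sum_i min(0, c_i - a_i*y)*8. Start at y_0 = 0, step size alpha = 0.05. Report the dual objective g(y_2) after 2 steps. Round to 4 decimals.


Dual ascent for LP: min 11*x1 + 9*x2, 1*x1 + 3*x2 = 9, 0 <= x_i <= 8
Step 1: y^k = 0.0, reduced costs: (11.0, 9.0)
  x^k = (0.0, 0.0), subgradient = b - a^T x = 9.0
  y^{k+1} = 0.0 + 0.05*9.0 = 0.45
Step 2: y^k = 0.45, reduced costs: (10.55, 7.65)
  x^k = (0.0, 0.0), subgradient = b - a^T x = 9.0
  y^{k+1} = 0.45 + 0.05*9.0 = 0.9
Dual objective at y_2 = 0.9: reduced costs (10.1, 6.3), box minimizer x = (0.0, 0.0)
g(y_2) = b*y + (c1 - a1*y)*x1 + (c2 - a2*y)*x2 = 9*0.9 + 10.1*0.0 + 6.3*0.0 = 8.1 + 0.0 + 0.0 = 8.1


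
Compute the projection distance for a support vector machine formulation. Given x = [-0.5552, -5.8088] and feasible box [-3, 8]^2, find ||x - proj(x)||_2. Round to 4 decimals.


Project each component onto [-3, 8].
clip(-0.5552) = -0.5552, clip(-5.8088) = -3.0
Projection = [-0.5552, -3.0]
Squared diffs: [0.0, 7.8894]
Distance = sqrt(7.8894) = 2.8088


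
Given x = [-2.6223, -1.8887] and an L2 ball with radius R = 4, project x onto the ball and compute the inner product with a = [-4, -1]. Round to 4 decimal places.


Step 1: Compute ||x|| (intermediates to 6 decimals).
||x|| = sqrt((-2.6223)^2 + (-1.8887)^2) = 3.231663
Step 2: Project.
Since ||x|| <= R, proj = x (no scaling needed).
proj(x) = [-2.6223, -1.8887]
Step 3: Dot product.
a^T * proj(x) = -4*(-2.6223) - 1*(-1.8887) = 12.3779


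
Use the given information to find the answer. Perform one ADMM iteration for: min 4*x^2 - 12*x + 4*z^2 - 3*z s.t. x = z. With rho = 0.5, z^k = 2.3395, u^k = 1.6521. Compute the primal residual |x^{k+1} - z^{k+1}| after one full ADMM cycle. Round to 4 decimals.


ADMM iteration with rho = 0.5, z^k = 2.3395, u^k = 1.6521
Step 1: x-update.
Minimize 4*x^2 - 12*x + (0.5/2)*(x - 2.3395 + 1.6521)^2
FOC: (2*4 + 0.5)*x = 12 + 0.5*(2.3395 - 1.6521)
x^{k+1} = 1.4522
Step 2: z-update.
Minimize 4*z^2 - 3*z + (0.5/2)*(1.4522 - z + 1.6521)^2
FOC: (2*4 + 0.5)*z = 3 + 0.5*(1.4522 + 1.6521)
z^{k+1} = 0.5355
Step 3: u-update.
u^{k+1} = 1.6521 + 1.4522 - 0.5355 = 2.5688
Step 4: Primal residual = |1.4522 - 0.5355| = 0.9167


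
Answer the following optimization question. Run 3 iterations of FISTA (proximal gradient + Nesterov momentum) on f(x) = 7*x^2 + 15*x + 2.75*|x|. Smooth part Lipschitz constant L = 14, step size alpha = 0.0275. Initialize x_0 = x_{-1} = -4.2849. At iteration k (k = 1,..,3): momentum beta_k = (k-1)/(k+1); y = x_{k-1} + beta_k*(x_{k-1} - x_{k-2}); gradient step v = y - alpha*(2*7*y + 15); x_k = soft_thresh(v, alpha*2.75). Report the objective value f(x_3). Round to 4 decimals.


FISTA on f(x) = 7*x^2 + 15*x + 2.75*|x|
L = 14, alpha = 0.0275
Iteration 1: beta = 0.0, y = -4.2849 + 0.0*(-4.2849 + 4.2849) = -4.2849
  grad(y) = -44.9886, v = y - alpha*grad = -3.0477
  prox(v) = soft_thresh(-3.0477, 0.0756) = -2.9721
Iteration 2: beta = 0.3333, y = -2.9721 + 0.3333*(-2.9721 + 4.2849) = -2.5345
  grad(y) = -20.4828, v = y - alpha*grad = -1.9712
  prox(v) = soft_thresh(-1.9712, 0.0756) = -1.8956
Iteration 3: beta = 0.5, y = -1.8956 + 0.5*(-1.8956 + 2.9721) = -1.3573
  grad(y) = -4.0026, v = y - alpha*grad = -1.2473
  prox(v) = soft_thresh(-1.2473, 0.0756) = -1.1716
f(x_3) = 7*(-1.1716)^2 + 15*(-1.1716) + 2.75*|-1.1716| = -4.7434


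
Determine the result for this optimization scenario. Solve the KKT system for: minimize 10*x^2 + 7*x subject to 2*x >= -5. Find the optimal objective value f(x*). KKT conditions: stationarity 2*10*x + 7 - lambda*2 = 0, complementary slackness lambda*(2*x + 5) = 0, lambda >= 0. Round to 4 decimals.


Step 1: Try lambda = 0 (constraint inactive).
Stationarity: 2*10*x + 7 = 0
x* = -7/(2*10) = -0.35
Check constraint: 2*-0.35 = -0.7 >= -5 -- satisfied.
Step 2: Compute optimal value.
f(x*) = 10*(-0.35)^2 + 7*(-0.35) = -1.225


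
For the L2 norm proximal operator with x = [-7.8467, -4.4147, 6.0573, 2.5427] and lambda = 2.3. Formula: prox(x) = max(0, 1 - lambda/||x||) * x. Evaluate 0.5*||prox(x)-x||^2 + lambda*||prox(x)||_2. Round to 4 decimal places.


Step 1: Compute ||x||.
||x|| = 11.1452
Step 2: Compute scaling factor.
scale = max(0, 1 - 2.3/11.1452) = 0.7936
Step 3: prox(x) = [-6.2274, -3.5037, 4.8073, 2.018]
||prox(x)|| = 8.8452
Step 4: Proximal objective.
0.5*||prox-x||^2 = 2.645
lambda*||prox|| = 20.344
Total = 22.9891


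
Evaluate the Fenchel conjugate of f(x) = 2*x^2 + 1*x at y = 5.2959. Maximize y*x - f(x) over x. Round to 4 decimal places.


f*(y) = sup_x {y*x - a*x^2 - b*x} = sup_x {(y-b)*x - a*x^2}
FOC: (y - b) - 2a*x = 0 => x* = (y - b)/(2a)
x* = (5.2959 - 1)/(2*2) = 1.074
f*(5.2959) = (y-b)^2/(4a) = (5.2959 - 1)^2/(4*2)
= 18.4548/8 = 2.3068


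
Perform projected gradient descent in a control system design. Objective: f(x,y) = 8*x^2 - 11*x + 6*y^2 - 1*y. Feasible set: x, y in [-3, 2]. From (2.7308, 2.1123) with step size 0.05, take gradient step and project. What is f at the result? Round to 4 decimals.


Step 1: Compute gradient at (2.7308, 2.1123).
grad_x = 2*8*2.7308 - 11 = 32.6928
grad_y = 2*6*2.1123 - 1 = 24.3476
Step 2: Gradient step.
x_raw = 2.7308 - 0.05*32.6928 = 1.0962
y_raw = 2.1123 - 0.05*24.3476 = 0.8949
Step 3: Project onto [-3, 2].
x_proj = clip(1.0962) = 1.0962
y_proj = clip(0.8949) = 0.8949
Step 4: Evaluate f.
f(1.0962, 0.8949) = 1.4651


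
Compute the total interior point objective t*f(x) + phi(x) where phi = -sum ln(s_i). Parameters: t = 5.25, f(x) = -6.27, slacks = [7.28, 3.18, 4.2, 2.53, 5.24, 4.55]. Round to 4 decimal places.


Step 1: Compute log-barrier.
ln values: [1.9851, 1.1569, 1.4351, 0.9282, 1.6563, 1.5151]
phi = -(1.9851 + 1.1569 + 1.4351 + 0.9282 + 1.6563 + 1.5151) = -8.6768
Step 2: Compute augmented objective.
t*f(x) = 5.25*-6.27 = -32.9175
Total = -32.9175 - 8.6768 = -41.5943


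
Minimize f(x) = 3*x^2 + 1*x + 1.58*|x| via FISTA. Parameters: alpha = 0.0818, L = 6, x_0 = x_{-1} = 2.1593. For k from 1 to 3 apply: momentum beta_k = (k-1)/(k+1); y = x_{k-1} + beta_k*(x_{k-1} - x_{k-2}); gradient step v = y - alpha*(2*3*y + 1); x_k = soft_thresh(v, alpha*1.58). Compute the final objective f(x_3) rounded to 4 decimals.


FISTA on f(x) = 3*x^2 + 1*x + 1.58*|x|
L = 6, alpha = 0.0818
Iteration 1: beta = 0.0, y = 2.1593 + 0.0*(2.1593 - 2.1593) = 2.1593
  grad(y) = 13.9558, v = y - alpha*grad = 1.0177
  prox(v) = soft_thresh(1.0177, 0.1292) = 0.8885
Iteration 2: beta = 0.3333, y = 0.8885 + 0.3333*(0.8885 - 2.1593) = 0.4649
  grad(y) = 3.7892, v = y - alpha*grad = 0.1549
  prox(v) = soft_thresh(0.1549, 0.1292) = 0.0257
Iteration 3: beta = 0.5, y = 0.0257 + 0.5*(0.0257 - 0.8885) = -0.4057
  grad(y) = -1.4344, v = y - alpha*grad = -0.2884
  prox(v) = soft_thresh(-0.2884, 0.1292) = -0.1592
f(x_3) = 3*(-0.1592)^2 + 1*(-0.1592) + 1.58*|-0.1592| = 0.1683


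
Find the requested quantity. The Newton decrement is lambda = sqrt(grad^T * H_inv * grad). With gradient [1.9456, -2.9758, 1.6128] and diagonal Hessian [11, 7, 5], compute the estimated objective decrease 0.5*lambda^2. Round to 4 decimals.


Step 1: H is diagonal, so H^(-1) * g = [0.1769, -0.4251, 0.3226].
Step 2: g^T H^(-1) g = sum_i g_i^2 / H_ii
  = (1.9456)^2/11 + (-2.9758)^2/7 + (1.6128)^2/5
  = 0.3441 + 1.2651 + 0.5202 = 2.1294
Step 3: Objective decrease = 0.5 * g^T H^(-1) g = 1.0647


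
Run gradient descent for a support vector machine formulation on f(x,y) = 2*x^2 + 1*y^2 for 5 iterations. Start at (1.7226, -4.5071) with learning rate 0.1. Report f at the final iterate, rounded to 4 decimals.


Gradient descent on f(x,y) = 2*x^2 + 1*y^2.
Starting point: (1.7226, -4.5071), alpha = 0.1
Step 1: grad_x = 2*2*1.7226 = 6.8904, grad_y = 2*1*-4.5071 = -9.0142
  x_1 = 1.7226 - 0.1*6.8904 = 1.0336
  y_1 = -4.5071 - 0.1*-9.0142 = -3.6057
Step 2: grad_x = 2*2*1.0336 = 4.1342, grad_y = 2*1*-3.6057 = -7.2114
  x_2 = 1.0336 - 0.1*4.1342 = 0.6201
  y_2 = -3.6057 - 0.1*-7.2114 = -2.8845
Step 3: grad_x = 2*2*0.6201 = 2.4805, grad_y = 2*1*-2.8845 = -5.7691
  x_3 = 0.6201 - 0.1*2.4805 = 0.3721
  y_3 = -2.8845 - 0.1*-5.7691 = -2.3076
Step 4: grad_x = 2*2*0.3721 = 1.4883, grad_y = 2*1*-2.3076 = -4.6153
  x_4 = 0.3721 - 0.1*1.4883 = 0.2232
  y_4 = -2.3076 - 0.1*-4.6153 = -1.8461
Step 5: grad_x = 2*2*0.2232 = 0.893, grad_y = 2*1*-1.8461 = -3.6922
  x_5 = 0.2232 - 0.1*0.893 = 0.1339
  y_5 = -1.8461 - 0.1*-3.6922 = -1.4769
f(0.1339, -1.4769) = 2*0.1339^2 + 1*(-1.4769)^2 = 2.2171


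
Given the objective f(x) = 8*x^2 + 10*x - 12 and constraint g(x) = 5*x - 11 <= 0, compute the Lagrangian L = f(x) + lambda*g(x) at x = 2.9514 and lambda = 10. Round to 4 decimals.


Step 1: Evaluate f(x).
f(2.9514) = 8*2.9514^2 + 10*2.9514 - 12 = 87.2001
Step 2: Evaluate g(x).
g(2.9514) = 5*2.9514 - 11 = 3.757
Step 3: Compute Lagrangian.
L = 87.2001 + 10*3.757 = 124.7701


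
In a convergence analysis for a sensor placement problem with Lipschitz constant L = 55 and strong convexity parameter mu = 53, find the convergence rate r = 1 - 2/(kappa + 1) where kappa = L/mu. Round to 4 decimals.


Step 1: Compute the condition number.
kappa = L/mu = 55/53 = 1.0377
Step 2: Compute the convergence rate.
r = 1 - 2/(kappa + 1) = 1 - 2*mu/(L + mu) = (L - mu)/(L + mu) = 2/108 = 0.0185


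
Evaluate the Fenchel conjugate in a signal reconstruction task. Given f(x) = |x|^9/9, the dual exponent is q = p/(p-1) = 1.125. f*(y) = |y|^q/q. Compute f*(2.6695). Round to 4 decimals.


The conjugate exponent q satisfies 1/p + 1/q = 1.
p = 9, so q = 9/(9 - 1) = 1.125
|y|^q = 2.6695^1.125 = 3.0181
f*(2.6695) = 3.0181 / 1.125 = 2.6828


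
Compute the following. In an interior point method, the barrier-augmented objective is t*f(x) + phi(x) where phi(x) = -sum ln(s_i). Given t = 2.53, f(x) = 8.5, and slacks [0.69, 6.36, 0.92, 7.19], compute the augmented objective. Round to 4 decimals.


Step 1: Compute log-barrier.
ln values: [-0.3711, 1.85, -0.0834, 1.9727]
phi = -(-0.3711 + 1.85 - 0.0834 + 1.9727) = -3.3683
Step 2: Compute augmented objective.
t*f(x) = 2.53*8.5 = 21.505
Total = 21.505 - 3.3683 = 18.1367


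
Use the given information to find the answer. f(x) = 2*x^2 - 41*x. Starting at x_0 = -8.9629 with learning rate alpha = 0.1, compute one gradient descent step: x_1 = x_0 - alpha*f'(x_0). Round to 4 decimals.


We compute the gradient at x_0 and apply the update.
f'(x) = 4*x - 41
f'(-8.9629) = 4*-8.9629 - 41 = -76.8516
x_1 = -8.9629 - 0.1*-76.8516 = -1.2777


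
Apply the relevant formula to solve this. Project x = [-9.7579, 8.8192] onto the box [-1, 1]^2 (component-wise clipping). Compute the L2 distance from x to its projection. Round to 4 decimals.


Project each component onto [-1, 1].
clip(-9.7579) = -1.0, clip(8.8192) = 1.0
Projection = [-1.0, 1.0]
Squared diffs: [76.7008, 61.1399]
Distance = sqrt(137.8407) = 11.7406


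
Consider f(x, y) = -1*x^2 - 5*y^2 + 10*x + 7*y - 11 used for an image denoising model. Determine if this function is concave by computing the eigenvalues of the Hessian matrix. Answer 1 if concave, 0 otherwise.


The Hessian of f(x,y) = -1*x^2 - 5*y^2 + 10*x + 7*y - 11 is:
H = [[-2, 0], [0, -10]]
Trace = -2 - 10 = -12
Determinant = -2*-10 - (0)^2 = 20
Discriminant = (-12)^2 - 4*20 = 64.0
Eigenvalues: lambda_1 = -10.0, lambda_2 = -2.0
The function is concave.

1


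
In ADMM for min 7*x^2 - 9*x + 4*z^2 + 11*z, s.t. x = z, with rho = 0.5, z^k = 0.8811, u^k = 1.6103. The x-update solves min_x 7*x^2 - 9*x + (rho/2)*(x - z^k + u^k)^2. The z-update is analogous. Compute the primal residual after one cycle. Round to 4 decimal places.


ADMM iteration with rho = 0.5, z^k = 0.8811, u^k = 1.6103
Step 1: x-update.
Minimize 7*x^2 - 9*x + (0.5/2)*(x - 0.8811 + 1.6103)^2
FOC: (2*7 + 0.5)*x = 9 + 0.5*(0.8811 - 1.6103)
x^{k+1} = 0.5955
Step 2: z-update.
Minimize 4*z^2 + 11*z + (0.5/2)*(0.5955 - z + 1.6103)^2
FOC: (2*4 + 0.5)*z = -11 + 0.5*(0.5955 + 1.6103)
z^{k+1} = -1.1644
Step 3: u-update.
u^{k+1} = 1.6103 + 0.5955 + 1.1644 = 3.3702
Step 4: Primal residual = |0.5955 + 1.1644| = 1.7599


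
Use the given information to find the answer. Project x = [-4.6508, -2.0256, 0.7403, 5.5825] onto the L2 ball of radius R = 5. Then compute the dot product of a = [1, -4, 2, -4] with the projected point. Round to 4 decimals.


Step 1: Compute ||x|| (intermediates to 6 decimals).
||x|| = sqrt((-4.6508)^2 + (-2.0256)^2 + 0.7403^2 + 5.5825^2) = 7.579271
Step 2: Project.
Since ||x|| > R, scale = R/||x|| = 5/7.579271 = 0.659694, proj(x) = scale * x
proj(x) = [-3.068105, -1.336276, 0.488371, 3.682742]
Step 3: Dot product.
a^T * proj(x) = 1*(-3.068105) - 4*(-1.336276) + 2*0.488371 - 4*3.682742 = -11.4772


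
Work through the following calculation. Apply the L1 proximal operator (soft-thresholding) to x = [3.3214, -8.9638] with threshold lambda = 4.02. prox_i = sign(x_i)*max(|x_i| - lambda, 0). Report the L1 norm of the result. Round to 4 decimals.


Soft-thresholding with lambda = 4.02:
prox(3.3214) = sign(3.3214)*max(|3.3214| - 4.02, 0) = 0.0
prox(-8.9638) = sign(-8.9638)*max(|-8.9638| - 4.02, 0) = -4.9438
prox(x) = [0.0, -4.9438]
||prox(x)||_1 = 0.0 + 4.9438 = 4.9438


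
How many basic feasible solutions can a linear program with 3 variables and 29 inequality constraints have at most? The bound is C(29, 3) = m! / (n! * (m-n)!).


Each vertex corresponds to some choice of n active constraints out of m, so the number of vertices is at most C(m, n) = m! / (n!(m-n)!).
m = 29, n = 3
Numerator: 29 * 28 * 27
Denominator: 3! = 6
C(29, 3) = 3654


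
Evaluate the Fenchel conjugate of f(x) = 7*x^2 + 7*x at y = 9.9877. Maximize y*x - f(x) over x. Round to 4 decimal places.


f*(y) = sup_x {y*x - a*x^2 - b*x} = sup_x {(y-b)*x - a*x^2}
FOC: (y - b) - 2a*x = 0 => x* = (y - b)/(2a)
x* = (9.9877 - 7)/(2*7) = 0.2134
f*(9.9877) = (y-b)^2/(4a) = (9.9877 - 7)^2/(4*7)
= 8.9264/28 = 0.3188


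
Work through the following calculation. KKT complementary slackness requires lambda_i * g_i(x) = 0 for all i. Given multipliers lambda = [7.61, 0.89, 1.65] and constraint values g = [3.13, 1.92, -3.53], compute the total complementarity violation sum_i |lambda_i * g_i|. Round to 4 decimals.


KKT complementary slackness check:
lambda_1 * g_1 = 7.61 * 3.13 = 23.8193
lambda_2 * g_2 = 0.89 * 1.92 = 1.7088
lambda_3 * g_3 = 1.65 * -3.53 = -5.8245
Total violation = 23.8193 + 1.7088 + 5.8245 = 31.3526


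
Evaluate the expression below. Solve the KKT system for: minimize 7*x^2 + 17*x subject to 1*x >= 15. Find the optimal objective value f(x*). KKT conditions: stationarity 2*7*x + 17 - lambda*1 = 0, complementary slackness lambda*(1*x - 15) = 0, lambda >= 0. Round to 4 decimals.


Step 1: Try lambda = 0 (constraint inactive).
x_unc = -17/(2*7) = -1.2143
Check: 1*-1.2143 = -1.2143 < 15 -- violated!
Step 2: Constraint must be active: 1*x = 15
x* = 15/1 = 15.0
lambda = (2*7*15.0 + 17)/1 = 227.0
Step 3: Compute optimal value.
f(x*) = 7*15.0^2 + 17*15.0 = 1830.0


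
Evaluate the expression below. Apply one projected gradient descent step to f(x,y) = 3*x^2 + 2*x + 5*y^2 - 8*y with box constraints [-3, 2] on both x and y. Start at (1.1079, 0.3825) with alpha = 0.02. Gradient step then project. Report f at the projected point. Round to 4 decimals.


Step 1: Compute gradient at (1.1079, 0.3825).
grad_x = 2*3*1.1079 + 2 = 8.6474
grad_y = 2*5*0.3825 - 8 = -4.175
Step 2: Gradient step.
x_raw = 1.1079 - 0.02*8.6474 = 0.935
y_raw = 0.3825 - 0.02*-4.175 = 0.466
Step 3: Project onto [-3, 2].
x_proj = clip(0.935) = 0.935
y_proj = clip(0.466) = 0.466
Step 4: Evaluate f.
f(0.935, 0.466) = 1.8501


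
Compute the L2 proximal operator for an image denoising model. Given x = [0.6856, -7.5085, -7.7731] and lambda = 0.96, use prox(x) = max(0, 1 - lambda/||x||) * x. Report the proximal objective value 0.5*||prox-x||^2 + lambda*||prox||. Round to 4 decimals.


Step 1: Compute ||x||.
||x|| = 10.8291
Step 2: Compute scaling factor.
scale = max(0, 1 - 0.96/10.8291) = 0.9113
Step 3: prox(x) = [0.6248, -6.8429, -7.084]
||prox(x)|| = 9.8691
Step 4: Proximal objective.
0.5*||prox-x||^2 = 0.4608
lambda*||prox|| = 9.4743
Total = 9.9351


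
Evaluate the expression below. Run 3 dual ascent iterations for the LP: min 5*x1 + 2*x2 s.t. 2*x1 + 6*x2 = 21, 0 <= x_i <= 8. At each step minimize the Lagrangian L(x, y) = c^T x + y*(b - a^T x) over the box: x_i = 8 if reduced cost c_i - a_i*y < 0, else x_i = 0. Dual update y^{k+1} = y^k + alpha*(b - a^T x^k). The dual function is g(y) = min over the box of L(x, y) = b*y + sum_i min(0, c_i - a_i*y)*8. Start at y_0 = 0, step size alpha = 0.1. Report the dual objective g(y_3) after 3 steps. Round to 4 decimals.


Dual ascent for LP: min 5*x1 + 2*x2, 2*x1 + 6*x2 = 21, 0 <= x_i <= 8
Step 1: y^k = 0.0, reduced costs: (5.0, 2.0)
  x^k = (0.0, 0.0), subgradient = b - a^T x = 21.0
  y^{k+1} = 0.0 + 0.1*21.0 = 2.1
Step 2: y^k = 2.1, reduced costs: (0.8, -10.6)
  x^k = (0.0, 8.0), subgradient = b - a^T x = -27.0
  y^{k+1} = 2.1 + 0.1*-27.0 = -0.6
Step 3: y^k = -0.6, reduced costs: (6.2, 5.6)
  x^k = (0.0, 0.0), subgradient = b - a^T x = 21.0
  y^{k+1} = -0.6 + 0.1*21.0 = 1.5
Dual objective at y_3 = 1.5: reduced costs (2.0, -7.0), box minimizer x = (0.0, 8.0)
g(y_3) = b*y + (c1 - a1*y)*x1 + (c2 - a2*y)*x2 = 21*1.5 + 2.0*0.0 + (-7.0)*8.0 = 31.5 + 0.0 - 56.0 = -24.5


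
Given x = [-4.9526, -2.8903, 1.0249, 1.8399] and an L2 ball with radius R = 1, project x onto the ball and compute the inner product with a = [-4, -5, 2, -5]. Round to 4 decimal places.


Step 1: Compute ||x|| (intermediates to 6 decimals).
||x|| = sqrt((-4.9526)^2 + (-2.8903)^2 + 1.0249^2 + 1.8399^2) = 6.108824
Step 2: Project.
Since ||x|| > R, scale = R/||x|| = 1/6.108824 = 0.163698, proj(x) = scale * x
proj(x) = [-0.810731, -0.473136, 0.167774, 0.301188]
Step 3: Dot product.
a^T * proj(x) = -4*(-0.810731) - 5*(-0.473136) + 2*0.167774 - 5*0.301188 = 4.4382


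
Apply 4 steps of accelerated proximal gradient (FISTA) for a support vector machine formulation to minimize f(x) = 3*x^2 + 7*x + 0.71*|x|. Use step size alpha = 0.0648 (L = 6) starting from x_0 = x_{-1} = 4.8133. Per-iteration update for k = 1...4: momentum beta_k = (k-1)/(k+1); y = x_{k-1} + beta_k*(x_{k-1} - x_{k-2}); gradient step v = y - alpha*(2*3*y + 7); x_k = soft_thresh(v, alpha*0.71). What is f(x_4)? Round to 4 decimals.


FISTA on f(x) = 3*x^2 + 7*x + 0.71*|x|
L = 6, alpha = 0.0648
Iteration 1: beta = 0.0, y = 4.8133 + 0.0*(4.8133 - 4.8133) = 4.8133
  grad(y) = 35.8798, v = y - alpha*grad = 2.4883
  prox(v) = soft_thresh(2.4883, 0.046) = 2.4423
Iteration 2: beta = 0.3333, y = 2.4423 + 0.3333*(2.4423 - 4.8133) = 1.6519
  grad(y) = 16.9116, v = y - alpha*grad = 0.5561
  prox(v) = soft_thresh(0.5561, 0.046) = 0.5101
Iteration 3: beta = 0.5, y = 0.5101 + 0.5*(0.5101 - 2.4423) = -0.4561
  grad(y) = 4.2637, v = y - alpha*grad = -0.7323
  prox(v) = soft_thresh(-0.7323, 0.046) = -0.6863
Iteration 4: beta = 0.6, y = -0.6863 + 0.6*(-0.6863 - 0.5101) = -1.4042
  grad(y) = -1.425, v = y - alpha*grad = -1.3118
  prox(v) = soft_thresh(-1.3118, 0.046) = -1.2658
f(x_4) = 3*(-1.2658)^2 + 7*(-1.2658) + 0.71*|-1.2658| = -3.1551


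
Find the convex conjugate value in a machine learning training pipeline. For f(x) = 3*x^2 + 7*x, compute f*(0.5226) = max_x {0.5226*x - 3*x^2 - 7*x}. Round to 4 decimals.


f*(y) = sup_x {y*x - a*x^2 - b*x} = sup_x {(y-b)*x - a*x^2}
FOC: (y - b) - 2a*x = 0 => x* = (y - b)/(2a)
x* = (0.5226 - 7)/(2*3) = -1.0796
f*(0.5226) = (y-b)^2/(4a) = (0.5226 - 7)^2/(4*3)
= 41.9567/12 = 3.4964


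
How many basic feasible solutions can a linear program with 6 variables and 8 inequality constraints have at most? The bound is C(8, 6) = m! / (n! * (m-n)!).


Each vertex corresponds to some choice of n active constraints out of m, so the number of vertices is at most C(m, n) = m! / (n!(m-n)!).
m = 8, n = 6
Numerator: 8 * 7 * 6 * 5 * 4 * 3
Denominator: 6! = 720
C(8, 6) = 28


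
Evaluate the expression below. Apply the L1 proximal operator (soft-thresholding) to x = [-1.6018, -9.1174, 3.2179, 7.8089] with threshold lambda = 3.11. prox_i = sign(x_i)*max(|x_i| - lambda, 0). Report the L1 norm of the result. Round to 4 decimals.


Soft-thresholding with lambda = 3.11:
prox(-1.6018) = sign(-1.6018)*max(|-1.6018| - 3.11, 0) = 0.0
prox(-9.1174) = sign(-9.1174)*max(|-9.1174| - 3.11, 0) = -6.0074
prox(3.2179) = sign(3.2179)*max(|3.2179| - 3.11, 0) = 0.1079
prox(7.8089) = sign(7.8089)*max(|7.8089| - 3.11, 0) = 4.6989
prox(x) = [0.0, -6.0074, 0.1079, 4.6989]
||prox(x)||_1 = 0.0 + 6.0074 + 0.1079 + 4.6989 = 10.8142


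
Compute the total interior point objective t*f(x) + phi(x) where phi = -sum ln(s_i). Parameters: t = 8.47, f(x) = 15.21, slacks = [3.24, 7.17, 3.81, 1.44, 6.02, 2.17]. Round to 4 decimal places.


Step 1: Compute log-barrier.
ln values: [1.1756, 1.9699, 1.3376, 0.3646, 1.7951, 0.7747]
phi = -(1.1756 + 1.9699 + 1.3376 + 0.3646 + 1.7951 + 0.7747) = -7.4176
Step 2: Compute augmented objective.
t*f(x) = 8.47*15.21 = 128.8287
Total = 128.8287 - 7.4176 = 121.4111


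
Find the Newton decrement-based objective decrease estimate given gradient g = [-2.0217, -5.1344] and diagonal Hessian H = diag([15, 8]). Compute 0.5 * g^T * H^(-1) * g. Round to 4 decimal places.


Step 1: H is diagonal, so H^(-1) * g = [-0.1348, -0.6418].
Step 2: g^T H^(-1) g = sum_i g_i^2 / H_ii
  = (-2.0217)^2/15 + (-5.1344)^2/8
  = 0.2725 + 3.2953 = 3.5677
Step 3: Objective decrease = 0.5 * g^T H^(-1) g = 1.7839


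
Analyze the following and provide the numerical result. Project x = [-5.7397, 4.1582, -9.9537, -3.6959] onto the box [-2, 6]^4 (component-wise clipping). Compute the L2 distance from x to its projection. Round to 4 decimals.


Project each component onto [-2, 6].
clip(-5.7397) = -2.0, clip(4.1582) = 4.1582, clip(-9.9537) = -2.0, clip(-3.6959) = -2.0
Projection = [-2.0, 4.1582, -2.0, -2.0]
Squared diffs: [13.9854, 0.0, 63.2613, 2.8761]
Distance = sqrt(80.1228) = 8.9511


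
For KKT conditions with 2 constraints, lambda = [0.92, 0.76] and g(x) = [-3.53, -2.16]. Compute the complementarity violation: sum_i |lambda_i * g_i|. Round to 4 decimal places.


KKT complementary slackness check:
lambda_1 * g_1 = 0.92 * -3.53 = -3.2476
lambda_2 * g_2 = 0.76 * -2.16 = -1.6416
Total violation = 3.2476 + 1.6416 = 4.8892


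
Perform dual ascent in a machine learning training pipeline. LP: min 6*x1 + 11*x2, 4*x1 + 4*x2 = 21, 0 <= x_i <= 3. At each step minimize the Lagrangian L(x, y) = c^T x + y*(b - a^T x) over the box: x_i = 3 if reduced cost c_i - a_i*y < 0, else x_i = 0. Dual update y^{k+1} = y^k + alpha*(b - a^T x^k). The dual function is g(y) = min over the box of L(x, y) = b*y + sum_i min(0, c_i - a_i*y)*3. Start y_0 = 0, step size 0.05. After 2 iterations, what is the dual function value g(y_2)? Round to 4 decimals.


Dual ascent for LP: min 6*x1 + 11*x2, 4*x1 + 4*x2 = 21, 0 <= x_i <= 3
Step 1: y^k = 0.0, reduced costs: (6.0, 11.0)
  x^k = (0.0, 0.0), subgradient = b - a^T x = 21.0
  y^{k+1} = 0.0 + 0.05*21.0 = 1.05
Step 2: y^k = 1.05, reduced costs: (1.8, 6.8)
  x^k = (0.0, 0.0), subgradient = b - a^T x = 21.0
  y^{k+1} = 1.05 + 0.05*21.0 = 2.1
Dual objective at y_2 = 2.1: reduced costs (-2.4, 2.6), box minimizer x = (3.0, 0.0)
g(y_2) = b*y + (c1 - a1*y)*x1 + (c2 - a2*y)*x2 = 21*2.1 + (-2.4)*3.0 + 2.6*0.0 = 44.1 - 7.2 + 0.0 = 36.9


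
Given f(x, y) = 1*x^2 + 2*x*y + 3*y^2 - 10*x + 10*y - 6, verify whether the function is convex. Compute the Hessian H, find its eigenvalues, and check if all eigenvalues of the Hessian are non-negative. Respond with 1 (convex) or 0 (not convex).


The Hessian of f(x,y) = 1*x^2 + 2*x*y + 3*y^2 - 10*x + 10*y - 6 is:
H = [[2, 2], [2, 6]]
Trace = 2 + 6 = 8
Determinant = 2*6 - (2)^2 = 8
Discriminant = (8)^2 - 4*8 = 32.0
Eigenvalues: lambda_1 = 1.1716, lambda_2 = 6.8284
The function is convex.

1


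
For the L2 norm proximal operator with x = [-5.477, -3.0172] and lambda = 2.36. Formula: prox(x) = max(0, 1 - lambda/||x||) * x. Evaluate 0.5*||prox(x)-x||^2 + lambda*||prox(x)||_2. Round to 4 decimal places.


Step 1: Compute ||x||.
||x|| = 6.2531
Step 2: Compute scaling factor.
scale = max(0, 1 - 2.36/6.2531) = 0.6226
Step 3: prox(x) = [-3.4099, -1.8785]
||prox(x)|| = 3.8931
Step 4: Proximal objective.
0.5*||prox-x||^2 = 2.7848
lambda*||prox|| = 9.1877
Total = 11.9725


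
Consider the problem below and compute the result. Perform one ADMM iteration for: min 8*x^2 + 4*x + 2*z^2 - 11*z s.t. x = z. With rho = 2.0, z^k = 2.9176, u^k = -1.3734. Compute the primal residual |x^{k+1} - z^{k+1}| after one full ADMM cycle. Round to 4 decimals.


ADMM iteration with rho = 2.0, z^k = 2.9176, u^k = -1.3734
Step 1: x-update.
Minimize 8*x^2 + 4*x + (2.0/2)*(x - 2.9176 - 1.3734)^2
FOC: (2*8 + 2.0)*x = -4 + 2.0*(2.9176 + 1.3734)
x^{k+1} = 0.2546
Step 2: z-update.
Minimize 2*z^2 - 11*z + (2.0/2)*(0.2546 - z - 1.3734)^2
FOC: (2*2 + 2.0)*z = 11 + 2.0*(0.2546 - 1.3734)
z^{k+1} = 1.4604
Step 3: u-update.
u^{k+1} = -1.3734 + 0.2546 - 1.4604 = -2.5792
Step 4: Primal residual = |0.2546 - 1.4604| = 1.2058


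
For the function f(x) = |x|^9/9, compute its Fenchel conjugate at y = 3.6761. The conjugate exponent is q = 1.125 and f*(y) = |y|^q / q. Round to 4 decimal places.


The conjugate exponent q satisfies 1/p + 1/q = 1.
p = 9, so q = 9/(9 - 1) = 1.125
|y|^q = 3.6761^1.125 = 4.3257
f*(3.6761) = 4.3257 / 1.125 = 3.8451


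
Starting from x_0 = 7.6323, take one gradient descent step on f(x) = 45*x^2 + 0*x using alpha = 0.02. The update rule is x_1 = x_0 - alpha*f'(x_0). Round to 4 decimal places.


We compute the gradient at x_0 and apply the update.
f'(x) = 90*x + 0
f'(7.6323) = 90*7.6323 + 0 = 686.907
x_1 = 7.6323 - 0.02*686.907 = -6.1058


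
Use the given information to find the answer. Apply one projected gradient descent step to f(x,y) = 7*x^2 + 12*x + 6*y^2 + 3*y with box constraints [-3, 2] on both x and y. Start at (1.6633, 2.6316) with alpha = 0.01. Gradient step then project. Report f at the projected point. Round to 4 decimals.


Step 1: Compute gradient at (1.6633, 2.6316).
grad_x = 2*7*1.6633 + 12 = 35.2862
grad_y = 2*6*2.6316 + 3 = 34.5792
Step 2: Gradient step.
x_raw = 1.6633 - 0.01*35.2862 = 1.3104
y_raw = 2.6316 - 0.01*34.5792 = 2.2858
Step 3: Project onto [-3, 2].
x_proj = clip(1.3104) = 1.3104
y_proj = clip(2.2858) = 2.0
Step 4: Evaluate f.
f(1.3104, 2.0) = 57.746


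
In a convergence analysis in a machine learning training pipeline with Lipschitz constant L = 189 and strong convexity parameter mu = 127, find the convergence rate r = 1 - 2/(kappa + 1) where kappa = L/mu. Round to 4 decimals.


Step 1: Compute the condition number.
kappa = L/mu = 189/127 = 1.4882
Step 2: Compute the convergence rate.
r = 1 - 2/(kappa + 1) = 1 - 2*mu/(L + mu) = (L - mu)/(L + mu) = 62/316 = 0.1962


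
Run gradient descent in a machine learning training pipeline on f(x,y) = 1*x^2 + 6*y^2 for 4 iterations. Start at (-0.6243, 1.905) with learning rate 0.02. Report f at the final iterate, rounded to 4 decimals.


Gradient descent on f(x,y) = 1*x^2 + 6*y^2.
Starting point: (-0.6243, 1.905), alpha = 0.02
Step 1: grad_x = 2*1*-0.6243 = -1.2486, grad_y = 2*6*1.905 = 22.86
  x_1 = -0.6243 - 0.02*-1.2486 = -0.5993
  y_1 = 1.905 - 0.02*22.86 = 1.4478
Step 2: grad_x = 2*1*-0.5993 = -1.1987, grad_y = 2*6*1.4478 = 17.3736
  x_2 = -0.5993 - 0.02*-1.1987 = -0.5754
  y_2 = 1.4478 - 0.02*17.3736 = 1.1003
Step 3: grad_x = 2*1*-0.5754 = -1.1507, grad_y = 2*6*1.1003 = 13.2039
  x_3 = -0.5754 - 0.02*-1.1507 = -0.5523
  y_3 = 1.1003 - 0.02*13.2039 = 0.8362
Step 4: grad_x = 2*1*-0.5523 = -1.1047, grad_y = 2*6*0.8362 = 10.035
  x_4 = -0.5523 - 0.02*-1.1047 = -0.5302
  y_4 = 0.8362 - 0.02*10.035 = 0.6355
f(-0.5302, 0.6355) = 1*(-0.5302)^2 + 6*0.6355^2 = 2.7047


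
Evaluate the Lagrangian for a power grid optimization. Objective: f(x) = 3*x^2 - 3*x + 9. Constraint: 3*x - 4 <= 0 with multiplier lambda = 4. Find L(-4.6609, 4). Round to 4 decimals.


Step 1: Evaluate f(x).
f(-4.6609) = 3*(-4.6609)^2 - 3*(-4.6609) + 9 = 88.1547
Step 2: Evaluate g(x).
g(-4.6609) = 3*-4.6609 - 4 = -17.9827
Step 3: Compute Lagrangian.
L = 88.1547 + 4*-17.9827 = 16.2239


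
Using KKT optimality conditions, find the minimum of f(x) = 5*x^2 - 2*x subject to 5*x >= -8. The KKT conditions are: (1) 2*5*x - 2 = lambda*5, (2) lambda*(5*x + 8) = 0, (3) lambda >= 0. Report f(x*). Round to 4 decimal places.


Step 1: Try lambda = 0 (constraint inactive).
Stationarity: 2*5*x - 2 = 0
x* = 2/(2*5) = 0.2
Check constraint: 5*0.2 = 1.0 >= -8 -- satisfied.
Step 2: Compute optimal value.
f(x*) = 5*0.2^2 - 2*0.2 = -0.2


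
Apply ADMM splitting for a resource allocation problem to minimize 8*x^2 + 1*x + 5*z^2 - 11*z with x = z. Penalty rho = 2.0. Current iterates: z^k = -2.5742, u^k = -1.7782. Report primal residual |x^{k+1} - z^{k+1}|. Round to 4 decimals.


ADMM iteration with rho = 2.0, z^k = -2.5742, u^k = -1.7782
Step 1: x-update.
Minimize 8*x^2 + 1*x + (2.0/2)*(x + 2.5742 - 1.7782)^2
FOC: (2*8 + 2.0)*x = -1 + 2.0*(-2.5742 + 1.7782)
x^{k+1} = -0.144
Step 2: z-update.
Minimize 5*z^2 - 11*z + (2.0/2)*(-0.144 - z - 1.7782)^2
FOC: (2*5 + 2.0)*z = 11 + 2.0*(-0.144 - 1.7782)
z^{k+1} = 0.5963
Step 3: u-update.
u^{k+1} = -1.7782 - 0.144 - 0.5963 = -2.5185
Step 4: Primal residual = |-0.144 - 0.5963| = 0.7403


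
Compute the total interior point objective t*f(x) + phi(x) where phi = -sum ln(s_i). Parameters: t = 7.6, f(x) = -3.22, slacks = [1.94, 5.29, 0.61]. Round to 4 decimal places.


Step 1: Compute log-barrier.
ln values: [0.6627, 1.6658, -0.4943]
phi = -(0.6627 + 1.6658 - 0.4943) = -1.8342
Step 2: Compute augmented objective.
t*f(x) = 7.6*-3.22 = -24.472
Total = -24.472 - 1.8342 = -26.3062


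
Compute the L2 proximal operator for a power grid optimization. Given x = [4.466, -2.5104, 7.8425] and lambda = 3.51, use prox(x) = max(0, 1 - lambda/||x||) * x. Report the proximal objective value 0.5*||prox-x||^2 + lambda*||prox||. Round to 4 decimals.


Step 1: Compute ||x||.
||x|| = 9.3676
Step 2: Compute scaling factor.
scale = max(0, 1 - 3.51/9.3676) = 0.6253
Step 3: prox(x) = [2.7926, -1.5698, 4.904]
||prox(x)|| = 5.8576
Step 4: Proximal objective.
0.5*||prox-x||^2 = 6.1601
lambda*||prox|| = 20.5602
Total = 26.7203


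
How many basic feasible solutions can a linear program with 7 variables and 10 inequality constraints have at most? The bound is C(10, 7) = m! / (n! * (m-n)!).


Each vertex corresponds to some choice of n active constraints out of m, so the number of vertices is at most C(m, n) = m! / (n!(m-n)!).
m = 10, n = 7
Numerator: 10 * 9 * 8 * 7 * 6 * 5 * 4
Denominator: 7! = 5040
C(10, 7) = 120


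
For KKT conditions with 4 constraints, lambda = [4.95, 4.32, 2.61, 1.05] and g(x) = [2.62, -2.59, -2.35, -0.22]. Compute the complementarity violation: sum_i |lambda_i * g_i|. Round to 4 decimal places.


KKT complementary slackness check:
lambda_1 * g_1 = 4.95 * 2.62 = 12.969
lambda_2 * g_2 = 4.32 * -2.59 = -11.1888
lambda_3 * g_3 = 2.61 * -2.35 = -6.1335
lambda_4 * g_4 = 1.05 * -0.22 = -0.231
Total violation = 12.969 + 11.1888 + 6.1335 + 0.231 = 30.5223


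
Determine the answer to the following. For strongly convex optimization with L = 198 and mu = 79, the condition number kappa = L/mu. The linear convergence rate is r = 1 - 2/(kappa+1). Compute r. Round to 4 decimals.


Step 1: Compute the condition number.
kappa = L/mu = 198/79 = 2.5063
Step 2: Compute the convergence rate.
r = 1 - 2/(kappa + 1) = 1 - 2*mu/(L + mu) = (L - mu)/(L + mu) = 119/277 = 0.4296


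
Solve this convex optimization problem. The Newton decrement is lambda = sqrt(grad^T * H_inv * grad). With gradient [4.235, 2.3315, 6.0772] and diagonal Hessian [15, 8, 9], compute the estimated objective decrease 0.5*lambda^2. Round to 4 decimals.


Step 1: H is diagonal, so H^(-1) * g = [0.2823, 0.2914, 0.6752].
Step 2: g^T H^(-1) g = sum_i g_i^2 / H_ii
  = (4.235)^2/15 + (2.3315)^2/8 + (6.0772)^2/9
  = 1.1957 + 0.6795 + 4.1036 = 5.9788
Step 3: Objective decrease = 0.5 * g^T H^(-1) g = 2.9894


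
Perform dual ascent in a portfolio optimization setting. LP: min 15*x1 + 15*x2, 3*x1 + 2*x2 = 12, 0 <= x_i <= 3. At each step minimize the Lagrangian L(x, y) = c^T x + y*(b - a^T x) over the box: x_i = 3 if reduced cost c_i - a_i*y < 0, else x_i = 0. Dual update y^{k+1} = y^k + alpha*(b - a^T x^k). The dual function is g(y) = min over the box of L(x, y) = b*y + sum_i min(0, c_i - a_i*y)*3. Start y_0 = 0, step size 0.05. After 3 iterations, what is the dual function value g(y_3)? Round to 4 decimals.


Dual ascent for LP: min 15*x1 + 15*x2, 3*x1 + 2*x2 = 12, 0 <= x_i <= 3
Step 1: y^k = 0.0, reduced costs: (15.0, 15.0)
  x^k = (0.0, 0.0), subgradient = b - a^T x = 12.0
  y^{k+1} = 0.0 + 0.05*12.0 = 0.6
Step 2: y^k = 0.6, reduced costs: (13.2, 13.8)
  x^k = (0.0, 0.0), subgradient = b - a^T x = 12.0
  y^{k+1} = 0.6 + 0.05*12.0 = 1.2
Step 3: y^k = 1.2, reduced costs: (11.4, 12.6)
  x^k = (0.0, 0.0), subgradient = b - a^T x = 12.0
  y^{k+1} = 1.2 + 0.05*12.0 = 1.8
Dual objective at y_3 = 1.8: reduced costs (9.6, 11.4), box minimizer x = (0.0, 0.0)
g(y_3) = b*y + (c1 - a1*y)*x1 + (c2 - a2*y)*x2 = 12*1.8 + 9.6*0.0 + 11.4*0.0 = 21.6 + 0.0 + 0.0 = 21.6


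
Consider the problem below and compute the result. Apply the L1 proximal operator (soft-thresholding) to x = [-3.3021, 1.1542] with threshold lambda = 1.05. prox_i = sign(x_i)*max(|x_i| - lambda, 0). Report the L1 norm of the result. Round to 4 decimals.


Soft-thresholding with lambda = 1.05:
prox(-3.3021) = sign(-3.3021)*max(|-3.3021| - 1.05, 0) = -2.2521
prox(1.1542) = sign(1.1542)*max(|1.1542| - 1.05, 0) = 0.1042
prox(x) = [-2.2521, 0.1042]
||prox(x)||_1 = 2.2521 + 0.1042 = 2.3563
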